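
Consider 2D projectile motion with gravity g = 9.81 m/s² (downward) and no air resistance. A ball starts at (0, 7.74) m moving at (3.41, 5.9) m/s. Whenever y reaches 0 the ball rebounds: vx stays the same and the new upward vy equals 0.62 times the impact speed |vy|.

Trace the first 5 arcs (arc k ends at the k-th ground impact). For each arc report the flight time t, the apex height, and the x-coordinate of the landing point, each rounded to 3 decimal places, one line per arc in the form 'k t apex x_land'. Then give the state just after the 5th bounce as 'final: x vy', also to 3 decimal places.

Arc 1: start y=7.740, vy=5.900 → t=1.994, apex=9.514, x_land=6.800, impact vy=-13.663
  bounce: vy ← 0.62·13.663 = 8.471
Arc 2: start y=0.000, vy=8.471 → t=1.727, apex=3.657, x_land=12.689, impact vy=-8.471
  bounce: vy ← 0.62·8.471 = 5.252
Arc 3: start y=0.000, vy=5.252 → t=1.071, apex=1.406, x_land=16.340, impact vy=-5.252
  bounce: vy ← 0.62·5.252 = 3.256
Arc 4: start y=0.000, vy=3.256 → t=0.664, apex=0.540, x_land=18.604, impact vy=-3.256
  bounce: vy ← 0.62·3.256 = 2.019
Arc 5: start y=0.000, vy=2.019 → t=0.412, apex=0.208, x_land=20.008, impact vy=-2.019
  bounce: vy ← 0.62·2.019 = 1.252

1 1.994 9.514 6.800
2 1.727 3.657 12.689
3 1.071 1.406 16.340
4 0.664 0.540 18.604
5 0.412 0.208 20.008
final: 20.008 1.252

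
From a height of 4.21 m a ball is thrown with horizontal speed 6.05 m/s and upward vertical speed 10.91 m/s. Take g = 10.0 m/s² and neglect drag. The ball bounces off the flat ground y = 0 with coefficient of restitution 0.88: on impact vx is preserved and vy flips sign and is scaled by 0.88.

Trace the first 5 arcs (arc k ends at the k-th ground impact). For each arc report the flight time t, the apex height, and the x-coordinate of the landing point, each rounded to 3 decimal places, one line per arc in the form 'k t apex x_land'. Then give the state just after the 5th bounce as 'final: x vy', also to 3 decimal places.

1 2.517 10.161 15.225
2 2.509 7.869 30.405
3 2.208 6.094 43.763
4 1.943 4.719 55.518
5 1.710 3.654 65.862
final: 65.862 7.523

Arc 1: start y=4.210, vy=10.910 → t=2.517, apex=10.161, x_land=15.225, impact vy=-14.256
  bounce: vy ← 0.88·14.256 = 12.545
Arc 2: start y=0.000, vy=12.545 → t=2.509, apex=7.869, x_land=30.405, impact vy=-12.545
  bounce: vy ← 0.88·12.545 = 11.040
Arc 3: start y=0.000, vy=11.040 → t=2.208, apex=6.094, x_land=43.763, impact vy=-11.040
  bounce: vy ← 0.88·11.040 = 9.715
Arc 4: start y=0.000, vy=9.715 → t=1.943, apex=4.719, x_land=55.518, impact vy=-9.715
  bounce: vy ← 0.88·9.715 = 8.549
Arc 5: start y=0.000, vy=8.549 → t=1.710, apex=3.654, x_land=65.862, impact vy=-8.549
  bounce: vy ← 0.88·8.549 = 7.523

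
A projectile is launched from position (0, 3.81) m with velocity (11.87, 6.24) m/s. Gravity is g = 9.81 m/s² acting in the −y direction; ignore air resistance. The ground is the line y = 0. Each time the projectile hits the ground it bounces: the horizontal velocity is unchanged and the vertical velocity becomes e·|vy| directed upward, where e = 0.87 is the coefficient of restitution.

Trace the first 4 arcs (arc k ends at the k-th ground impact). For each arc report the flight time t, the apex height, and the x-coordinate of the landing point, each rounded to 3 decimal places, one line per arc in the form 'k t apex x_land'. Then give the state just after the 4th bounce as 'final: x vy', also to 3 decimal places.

Arc 1: start y=3.810, vy=6.240 → t=1.723, apex=5.795, x_land=20.452, impact vy=-10.663
  bounce: vy ← 0.87·10.663 = 9.276
Arc 2: start y=0.000, vy=9.276 → t=1.891, apex=4.386, x_land=42.901, impact vy=-9.276
  bounce: vy ← 0.87·9.276 = 8.070
Arc 3: start y=0.000, vy=8.070 → t=1.645, apex=3.320, x_land=62.431, impact vy=-8.070
  bounce: vy ← 0.87·8.070 = 7.021
Arc 4: start y=0.000, vy=7.021 → t=1.431, apex=2.513, x_land=79.422, impact vy=-7.021
  bounce: vy ← 0.87·7.021 = 6.109

1 1.723 5.795 20.452
2 1.891 4.386 42.901
3 1.645 3.320 62.431
4 1.431 2.513 79.422
final: 79.422 6.109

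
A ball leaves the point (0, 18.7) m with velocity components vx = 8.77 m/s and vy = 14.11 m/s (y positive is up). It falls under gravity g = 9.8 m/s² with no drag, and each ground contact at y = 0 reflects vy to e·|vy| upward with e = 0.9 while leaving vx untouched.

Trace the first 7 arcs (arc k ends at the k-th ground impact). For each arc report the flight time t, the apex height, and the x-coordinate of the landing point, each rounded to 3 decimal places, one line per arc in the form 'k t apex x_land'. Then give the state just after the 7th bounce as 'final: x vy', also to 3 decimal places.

Arc 1: start y=18.700, vy=14.110 → t=3.867, apex=28.858, x_land=33.910, impact vy=-23.783
  bounce: vy ← 0.9·23.783 = 21.404
Arc 2: start y=0.000, vy=21.404 → t=4.368, apex=23.375, x_land=72.219, impact vy=-21.404
  bounce: vy ← 0.9·21.404 = 19.264
Arc 3: start y=0.000, vy=19.264 → t=3.931, apex=18.934, x_land=106.698, impact vy=-19.264
  bounce: vy ← 0.9·19.264 = 17.338
Arc 4: start y=0.000, vy=17.338 → t=3.538, apex=15.336, x_land=137.728, impact vy=-17.338
  bounce: vy ← 0.9·17.338 = 15.604
Arc 5: start y=0.000, vy=15.604 → t=3.184, apex=12.422, x_land=165.656, impact vy=-15.604
  bounce: vy ← 0.9·15.604 = 14.043
Arc 6: start y=0.000, vy=14.043 → t=2.866, apex=10.062, x_land=190.791, impact vy=-14.043
  bounce: vy ← 0.9·14.043 = 12.639
Arc 7: start y=0.000, vy=12.639 → t=2.579, apex=8.150, x_land=213.412, impact vy=-12.639
  bounce: vy ← 0.9·12.639 = 11.375

1 3.867 28.858 33.910
2 4.368 23.375 72.219
3 3.931 18.934 106.698
4 3.538 15.336 137.728
5 3.184 12.422 165.656
6 2.866 10.062 190.791
7 2.579 8.150 213.412
final: 213.412 11.375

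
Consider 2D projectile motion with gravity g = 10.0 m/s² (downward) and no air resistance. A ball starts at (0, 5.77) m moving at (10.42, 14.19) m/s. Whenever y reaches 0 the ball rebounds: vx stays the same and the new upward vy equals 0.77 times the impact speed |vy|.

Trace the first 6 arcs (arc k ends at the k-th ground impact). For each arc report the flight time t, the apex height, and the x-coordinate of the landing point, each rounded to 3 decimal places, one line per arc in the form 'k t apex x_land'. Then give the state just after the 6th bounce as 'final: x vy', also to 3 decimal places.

1 3.199 15.838 33.331
2 2.741 9.390 61.891
3 2.110 5.567 83.881
4 1.625 3.301 100.814
5 1.251 1.957 113.853
6 0.963 1.160 123.892
final: 123.892 3.709

Arc 1: start y=5.770, vy=14.190 → t=3.199, apex=15.838, x_land=33.331, impact vy=-17.798
  bounce: vy ← 0.77·17.798 = 13.704
Arc 2: start y=0.000, vy=13.704 → t=2.741, apex=9.390, x_land=61.891, impact vy=-13.704
  bounce: vy ← 0.77·13.704 = 10.552
Arc 3: start y=0.000, vy=10.552 → t=2.110, apex=5.567, x_land=83.881, impact vy=-10.552
  bounce: vy ← 0.77·10.552 = 8.125
Arc 4: start y=0.000, vy=8.125 → t=1.625, apex=3.301, x_land=100.814, impact vy=-8.125
  bounce: vy ← 0.77·8.125 = 6.256
Arc 5: start y=0.000, vy=6.256 → t=1.251, apex=1.957, x_land=113.853, impact vy=-6.256
  bounce: vy ← 0.77·6.256 = 4.817
Arc 6: start y=0.000, vy=4.817 → t=0.963, apex=1.160, x_land=123.892, impact vy=-4.817
  bounce: vy ← 0.77·4.817 = 3.709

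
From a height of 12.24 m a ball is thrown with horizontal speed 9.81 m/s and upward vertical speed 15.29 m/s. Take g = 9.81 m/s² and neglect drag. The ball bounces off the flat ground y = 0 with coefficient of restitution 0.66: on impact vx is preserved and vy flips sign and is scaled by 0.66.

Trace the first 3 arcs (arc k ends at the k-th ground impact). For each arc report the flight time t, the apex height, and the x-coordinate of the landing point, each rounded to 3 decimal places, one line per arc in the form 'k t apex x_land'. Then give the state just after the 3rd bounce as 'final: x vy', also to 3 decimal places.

1 3.778 24.156 37.060
2 2.929 10.522 65.796
3 1.933 4.583 84.762
final: 84.762 6.259

Arc 1: start y=12.240, vy=15.290 → t=3.778, apex=24.156, x_land=37.060, impact vy=-21.770
  bounce: vy ← 0.66·21.770 = 14.368
Arc 2: start y=0.000, vy=14.368 → t=2.929, apex=10.522, x_land=65.796, impact vy=-14.368
  bounce: vy ← 0.66·14.368 = 9.483
Arc 3: start y=0.000, vy=9.483 → t=1.933, apex=4.583, x_land=84.762, impact vy=-9.483
  bounce: vy ← 0.66·9.483 = 6.259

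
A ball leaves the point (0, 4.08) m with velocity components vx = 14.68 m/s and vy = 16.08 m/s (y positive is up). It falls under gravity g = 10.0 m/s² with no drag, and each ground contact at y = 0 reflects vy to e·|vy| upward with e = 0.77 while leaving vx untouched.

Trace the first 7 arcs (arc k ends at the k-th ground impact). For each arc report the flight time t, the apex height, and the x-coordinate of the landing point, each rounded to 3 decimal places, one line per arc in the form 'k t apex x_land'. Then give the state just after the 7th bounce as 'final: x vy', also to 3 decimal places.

1 3.452 17.008 50.681
2 2.840 10.084 92.376
3 2.187 5.979 124.482
4 1.684 3.545 149.204
5 1.297 2.102 168.239
6 0.998 1.246 182.897
7 0.769 0.739 194.183
final: 194.183 2.960

Arc 1: start y=4.080, vy=16.080 → t=3.452, apex=17.008, x_land=50.681, impact vy=-18.444
  bounce: vy ← 0.77·18.444 = 14.202
Arc 2: start y=0.000, vy=14.202 → t=2.840, apex=10.084, x_land=92.376, impact vy=-14.202
  bounce: vy ← 0.77·14.202 = 10.935
Arc 3: start y=0.000, vy=10.935 → t=2.187, apex=5.979, x_land=124.482, impact vy=-10.935
  bounce: vy ← 0.77·10.935 = 8.420
Arc 4: start y=0.000, vy=8.420 → t=1.684, apex=3.545, x_land=149.204, impact vy=-8.420
  bounce: vy ← 0.77·8.420 = 6.483
Arc 5: start y=0.000, vy=6.483 → t=1.297, apex=2.102, x_land=168.239, impact vy=-6.483
  bounce: vy ← 0.77·6.483 = 4.992
Arc 6: start y=0.000, vy=4.992 → t=0.998, apex=1.246, x_land=182.897, impact vy=-4.992
  bounce: vy ← 0.77·4.992 = 3.844
Arc 7: start y=0.000, vy=3.844 → t=0.769, apex=0.739, x_land=194.183, impact vy=-3.844
  bounce: vy ← 0.77·3.844 = 2.960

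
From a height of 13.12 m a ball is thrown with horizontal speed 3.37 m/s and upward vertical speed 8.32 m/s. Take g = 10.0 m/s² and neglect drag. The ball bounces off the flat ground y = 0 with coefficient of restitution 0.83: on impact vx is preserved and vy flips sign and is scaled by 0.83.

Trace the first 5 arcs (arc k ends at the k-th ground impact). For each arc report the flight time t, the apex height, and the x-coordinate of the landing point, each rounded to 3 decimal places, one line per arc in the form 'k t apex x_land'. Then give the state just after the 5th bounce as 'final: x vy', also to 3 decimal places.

1 2.653 16.581 8.941
2 3.023 11.423 19.128
3 2.509 7.869 27.584
4 2.083 5.421 34.602
5 1.728 3.735 40.427
final: 40.427 7.173

Arc 1: start y=13.120, vy=8.320 → t=2.653, apex=16.581, x_land=8.941, impact vy=-18.211
  bounce: vy ← 0.83·18.211 = 15.115
Arc 2: start y=0.000, vy=15.115 → t=3.023, apex=11.423, x_land=19.128, impact vy=-15.115
  bounce: vy ← 0.83·15.115 = 12.545
Arc 3: start y=0.000, vy=12.545 → t=2.509, apex=7.869, x_land=27.584, impact vy=-12.545
  bounce: vy ← 0.83·12.545 = 10.413
Arc 4: start y=0.000, vy=10.413 → t=2.083, apex=5.421, x_land=34.602, impact vy=-10.413
  bounce: vy ← 0.83·10.413 = 8.642
Arc 5: start y=0.000, vy=8.642 → t=1.728, apex=3.735, x_land=40.427, impact vy=-8.642
  bounce: vy ← 0.83·8.642 = 7.173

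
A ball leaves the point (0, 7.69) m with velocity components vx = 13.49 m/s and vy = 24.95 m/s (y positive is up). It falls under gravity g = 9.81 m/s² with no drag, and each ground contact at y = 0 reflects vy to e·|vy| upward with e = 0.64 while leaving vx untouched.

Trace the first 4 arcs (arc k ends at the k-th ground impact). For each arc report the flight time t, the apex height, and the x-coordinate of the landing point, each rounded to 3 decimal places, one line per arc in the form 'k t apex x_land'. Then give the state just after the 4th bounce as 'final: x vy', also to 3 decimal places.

Arc 1: start y=7.690, vy=24.950 → t=5.378, apex=39.418, x_land=72.551, impact vy=-27.810
  bounce: vy ← 0.64·27.810 = 17.798
Arc 2: start y=0.000, vy=17.798 → t=3.629, apex=16.146, x_land=121.501, impact vy=-17.798
  bounce: vy ← 0.64·17.798 = 11.391
Arc 3: start y=0.000, vy=11.391 → t=2.322, apex=6.613, x_land=152.829, impact vy=-11.391
  bounce: vy ← 0.64·11.391 = 7.290
Arc 4: start y=0.000, vy=7.290 → t=1.486, apex=2.709, x_land=172.879, impact vy=-7.290
  bounce: vy ← 0.64·7.290 = 4.666

1 5.378 39.418 72.551
2 3.629 16.146 121.501
3 2.322 6.613 152.829
4 1.486 2.709 172.879
final: 172.879 4.666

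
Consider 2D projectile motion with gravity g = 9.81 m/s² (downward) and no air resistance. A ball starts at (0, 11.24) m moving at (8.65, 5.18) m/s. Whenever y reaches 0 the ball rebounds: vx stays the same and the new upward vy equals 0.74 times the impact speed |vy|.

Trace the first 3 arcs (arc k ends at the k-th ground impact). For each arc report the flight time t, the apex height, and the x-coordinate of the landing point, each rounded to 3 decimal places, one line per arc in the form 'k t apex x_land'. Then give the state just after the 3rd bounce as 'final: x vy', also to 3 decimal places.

1 2.131 12.608 18.435
2 2.373 6.904 38.960
3 1.756 3.781 54.148
final: 54.148 6.373

Arc 1: start y=11.240, vy=5.180 → t=2.131, apex=12.608, x_land=18.435, impact vy=-15.728
  bounce: vy ← 0.74·15.728 = 11.639
Arc 2: start y=0.000, vy=11.639 → t=2.373, apex=6.904, x_land=38.960, impact vy=-11.639
  bounce: vy ← 0.74·11.639 = 8.612
Arc 3: start y=0.000, vy=8.612 → t=1.756, apex=3.781, x_land=54.148, impact vy=-8.612
  bounce: vy ← 0.74·8.612 = 6.373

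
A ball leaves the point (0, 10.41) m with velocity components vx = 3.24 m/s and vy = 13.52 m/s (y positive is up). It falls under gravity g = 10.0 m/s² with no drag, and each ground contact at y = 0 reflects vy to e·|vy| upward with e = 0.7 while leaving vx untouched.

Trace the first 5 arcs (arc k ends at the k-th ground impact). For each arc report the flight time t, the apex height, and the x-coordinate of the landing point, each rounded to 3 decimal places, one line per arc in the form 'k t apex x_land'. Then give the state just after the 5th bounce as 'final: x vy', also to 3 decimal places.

Arc 1: start y=10.410, vy=13.520 → t=3.329, apex=19.550, x_land=10.787, impact vy=-19.773
  bounce: vy ← 0.7·19.773 = 13.841
Arc 2: start y=0.000, vy=13.841 → t=2.768, apex=9.579, x_land=19.756, impact vy=-13.841
  bounce: vy ← 0.7·13.841 = 9.689
Arc 3: start y=0.000, vy=9.689 → t=1.938, apex=4.694, x_land=26.035, impact vy=-9.689
  bounce: vy ← 0.7·9.689 = 6.782
Arc 4: start y=0.000, vy=6.782 → t=1.356, apex=2.300, x_land=30.430, impact vy=-6.782
  bounce: vy ← 0.7·6.782 = 4.748
Arc 5: start y=0.000, vy=4.748 → t=0.950, apex=1.127, x_land=33.506, impact vy=-4.748
  bounce: vy ← 0.7·4.748 = 3.323

1 3.329 19.550 10.787
2 2.768 9.579 19.756
3 1.938 4.694 26.035
4 1.356 2.300 30.430
5 0.950 1.127 33.506
final: 33.506 3.323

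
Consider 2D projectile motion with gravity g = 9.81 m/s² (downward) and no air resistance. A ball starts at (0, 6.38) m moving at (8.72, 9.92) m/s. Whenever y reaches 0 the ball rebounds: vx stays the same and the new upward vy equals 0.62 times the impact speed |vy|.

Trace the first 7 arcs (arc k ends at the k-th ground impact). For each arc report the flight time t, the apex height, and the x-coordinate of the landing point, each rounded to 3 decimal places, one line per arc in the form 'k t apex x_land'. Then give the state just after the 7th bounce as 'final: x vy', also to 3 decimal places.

Arc 1: start y=6.380, vy=9.920 → t=2.535, apex=11.396, x_land=22.109, impact vy=-14.953
  bounce: vy ← 0.62·14.953 = 9.271
Arc 2: start y=0.000, vy=9.271 → t=1.890, apex=4.380, x_land=38.590, impact vy=-9.271
  bounce: vy ← 0.62·9.271 = 5.748
Arc 3: start y=0.000, vy=5.748 → t=1.172, apex=1.684, x_land=48.808, impact vy=-5.748
  bounce: vy ← 0.62·5.748 = 3.564
Arc 4: start y=0.000, vy=3.564 → t=0.727, apex=0.647, x_land=55.144, impact vy=-3.564
  bounce: vy ← 0.62·3.564 = 2.209
Arc 5: start y=0.000, vy=2.209 → t=0.450, apex=0.249, x_land=59.072, impact vy=-2.209
  bounce: vy ← 0.62·2.209 = 1.370
Arc 6: start y=0.000, vy=1.370 → t=0.279, apex=0.096, x_land=61.507, impact vy=-1.370
  bounce: vy ← 0.62·1.370 = 0.849
Arc 7: start y=0.000, vy=0.849 → t=0.173, apex=0.037, x_land=63.017, impact vy=-0.849
  bounce: vy ← 0.62·0.849 = 0.527

1 2.535 11.396 22.109
2 1.890 4.380 38.590
3 1.172 1.684 48.808
4 0.727 0.647 55.144
5 0.450 0.249 59.072
6 0.279 0.096 61.507
7 0.173 0.037 63.017
final: 63.017 0.527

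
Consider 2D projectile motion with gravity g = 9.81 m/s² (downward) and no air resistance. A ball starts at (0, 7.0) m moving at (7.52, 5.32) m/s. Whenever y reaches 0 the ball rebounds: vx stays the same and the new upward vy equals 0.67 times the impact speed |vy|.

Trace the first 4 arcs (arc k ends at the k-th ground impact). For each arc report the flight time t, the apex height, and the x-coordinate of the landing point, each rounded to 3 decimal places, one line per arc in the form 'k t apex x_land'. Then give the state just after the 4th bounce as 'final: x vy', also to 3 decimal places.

Arc 1: start y=7.000, vy=5.320 → t=1.854, apex=8.443, x_land=13.944, impact vy=-12.870
  bounce: vy ← 0.67·12.870 = 8.623
Arc 2: start y=0.000, vy=8.623 → t=1.758, apex=3.790, x_land=27.164, impact vy=-8.623
  bounce: vy ← 0.67·8.623 = 5.777
Arc 3: start y=0.000, vy=5.777 → t=1.178, apex=1.701, x_land=36.022, impact vy=-5.777
  bounce: vy ← 0.67·5.777 = 3.871
Arc 4: start y=0.000, vy=3.871 → t=0.789, apex=0.764, x_land=41.956, impact vy=-3.871
  bounce: vy ← 0.67·3.871 = 2.593

1 1.854 8.443 13.944
2 1.758 3.790 27.164
3 1.178 1.701 36.022
4 0.789 0.764 41.956
final: 41.956 2.593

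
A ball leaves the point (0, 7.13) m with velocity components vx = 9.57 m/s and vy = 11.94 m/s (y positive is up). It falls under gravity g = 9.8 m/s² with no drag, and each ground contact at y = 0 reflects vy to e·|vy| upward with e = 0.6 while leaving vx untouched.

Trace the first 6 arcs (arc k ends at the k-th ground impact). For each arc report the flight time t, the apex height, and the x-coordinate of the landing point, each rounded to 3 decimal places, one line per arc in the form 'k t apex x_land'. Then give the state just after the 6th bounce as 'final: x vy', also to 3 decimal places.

Arc 1: start y=7.130, vy=11.940 → t=2.933, apex=14.404, x_land=28.068, impact vy=-16.802
  bounce: vy ← 0.6·16.802 = 10.081
Arc 2: start y=0.000, vy=10.081 → t=2.057, apex=5.185, x_land=47.757, impact vy=-10.081
  bounce: vy ← 0.6·10.081 = 6.049
Arc 3: start y=0.000, vy=6.049 → t=1.234, apex=1.867, x_land=59.571, impact vy=-6.049
  bounce: vy ← 0.6·6.049 = 3.629
Arc 4: start y=0.000, vy=3.629 → t=0.741, apex=0.672, x_land=66.659, impact vy=-3.629
  bounce: vy ← 0.6·3.629 = 2.178
Arc 5: start y=0.000, vy=2.178 → t=0.444, apex=0.242, x_land=70.912, impact vy=-2.178
  bounce: vy ← 0.6·2.178 = 1.307
Arc 6: start y=0.000, vy=1.307 → t=0.267, apex=0.087, x_land=73.463, impact vy=-1.307
  bounce: vy ← 0.6·1.307 = 0.784

1 2.933 14.404 28.068
2 2.057 5.185 47.757
3 1.234 1.867 59.571
4 0.741 0.672 66.659
5 0.444 0.242 70.912
6 0.267 0.087 73.463
final: 73.463 0.784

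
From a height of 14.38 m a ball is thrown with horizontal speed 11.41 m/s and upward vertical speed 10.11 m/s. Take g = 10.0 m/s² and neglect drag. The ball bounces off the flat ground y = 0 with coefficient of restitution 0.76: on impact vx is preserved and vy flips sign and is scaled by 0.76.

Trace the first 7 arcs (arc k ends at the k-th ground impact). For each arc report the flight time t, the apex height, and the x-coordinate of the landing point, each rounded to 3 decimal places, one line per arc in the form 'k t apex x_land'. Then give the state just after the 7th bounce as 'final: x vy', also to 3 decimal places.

1 2.985 19.491 34.063
2 3.001 11.258 68.305
3 2.281 6.502 94.329
4 1.733 3.756 114.107
5 1.317 2.169 129.138
6 1.001 1.253 140.562
7 0.761 0.724 149.244
final: 149.244 2.891

Arc 1: start y=14.380, vy=10.110 → t=2.985, apex=19.491, x_land=34.063, impact vy=-19.744
  bounce: vy ← 0.76·19.744 = 15.005
Arc 2: start y=0.000, vy=15.005 → t=3.001, apex=11.258, x_land=68.305, impact vy=-15.005
  bounce: vy ← 0.76·15.005 = 11.404
Arc 3: start y=0.000, vy=11.404 → t=2.281, apex=6.502, x_land=94.329, impact vy=-11.404
  bounce: vy ← 0.76·11.404 = 8.667
Arc 4: start y=0.000, vy=8.667 → t=1.733, apex=3.756, x_land=114.107, impact vy=-8.667
  bounce: vy ← 0.76·8.667 = 6.587
Arc 5: start y=0.000, vy=6.587 → t=1.317, apex=2.169, x_land=129.138, impact vy=-6.587
  bounce: vy ← 0.76·6.587 = 5.006
Arc 6: start y=0.000, vy=5.006 → t=1.001, apex=1.253, x_land=140.562, impact vy=-5.006
  bounce: vy ← 0.76·5.006 = 3.805
Arc 7: start y=0.000, vy=3.805 → t=0.761, apex=0.724, x_land=149.244, impact vy=-3.805
  bounce: vy ← 0.76·3.805 = 2.891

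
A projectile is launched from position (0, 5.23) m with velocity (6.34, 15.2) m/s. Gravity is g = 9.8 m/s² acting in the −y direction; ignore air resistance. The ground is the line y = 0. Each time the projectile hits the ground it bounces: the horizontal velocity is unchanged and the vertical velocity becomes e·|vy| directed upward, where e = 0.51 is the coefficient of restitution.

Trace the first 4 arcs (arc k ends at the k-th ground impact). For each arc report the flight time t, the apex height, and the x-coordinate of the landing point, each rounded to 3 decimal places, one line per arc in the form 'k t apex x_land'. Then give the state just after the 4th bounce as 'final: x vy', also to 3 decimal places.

Arc 1: start y=5.230, vy=15.200 → t=3.415, apex=17.018, x_land=21.649, impact vy=-18.263
  bounce: vy ← 0.51·18.263 = 9.314
Arc 2: start y=0.000, vy=9.314 → t=1.901, apex=4.426, x_land=33.700, impact vy=-9.314
  bounce: vy ← 0.51·9.314 = 4.750
Arc 3: start y=0.000, vy=4.750 → t=0.969, apex=1.151, x_land=39.847, impact vy=-4.750
  bounce: vy ← 0.51·4.750 = 2.423
Arc 4: start y=0.000, vy=2.423 → t=0.494, apex=0.299, x_land=42.981, impact vy=-2.423
  bounce: vy ← 0.51·2.423 = 1.236

1 3.415 17.018 21.649
2 1.901 4.426 33.700
3 0.969 1.151 39.847
4 0.494 0.299 42.981
final: 42.981 1.236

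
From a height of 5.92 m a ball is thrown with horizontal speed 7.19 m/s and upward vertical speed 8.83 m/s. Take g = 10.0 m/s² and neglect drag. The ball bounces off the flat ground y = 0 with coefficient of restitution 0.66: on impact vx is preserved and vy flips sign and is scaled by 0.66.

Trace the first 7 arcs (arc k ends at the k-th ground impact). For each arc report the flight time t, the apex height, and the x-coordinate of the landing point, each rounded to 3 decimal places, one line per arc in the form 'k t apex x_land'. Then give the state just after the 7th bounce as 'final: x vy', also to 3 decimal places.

Arc 1: start y=5.920, vy=8.830 → t=2.284, apex=9.818, x_land=16.424, impact vy=-14.013
  bounce: vy ← 0.66·14.013 = 9.249
Arc 2: start y=0.000, vy=9.249 → t=1.850, apex=4.277, x_land=29.724, impact vy=-9.249
  bounce: vy ← 0.66·9.249 = 6.104
Arc 3: start y=0.000, vy=6.104 → t=1.221, apex=1.863, x_land=38.502, impact vy=-6.104
  bounce: vy ← 0.66·6.104 = 4.029
Arc 4: start y=0.000, vy=4.029 → t=0.806, apex=0.812, x_land=44.295, impact vy=-4.029
  bounce: vy ← 0.66·4.029 = 2.659
Arc 5: start y=0.000, vy=2.659 → t=0.532, apex=0.354, x_land=48.119, impact vy=-2.659
  bounce: vy ← 0.66·2.659 = 1.755
Arc 6: start y=0.000, vy=1.755 → t=0.351, apex=0.154, x_land=50.642, impact vy=-1.755
  bounce: vy ← 0.66·1.755 = 1.158
Arc 7: start y=0.000, vy=1.158 → t=0.232, apex=0.067, x_land=52.308, impact vy=-1.158
  bounce: vy ← 0.66·1.158 = 0.764

1 2.284 9.818 16.424
2 1.850 4.277 29.724
3 1.221 1.863 38.502
4 0.806 0.812 44.295
5 0.532 0.354 48.119
6 0.351 0.154 50.642
7 0.232 0.067 52.308
final: 52.308 0.764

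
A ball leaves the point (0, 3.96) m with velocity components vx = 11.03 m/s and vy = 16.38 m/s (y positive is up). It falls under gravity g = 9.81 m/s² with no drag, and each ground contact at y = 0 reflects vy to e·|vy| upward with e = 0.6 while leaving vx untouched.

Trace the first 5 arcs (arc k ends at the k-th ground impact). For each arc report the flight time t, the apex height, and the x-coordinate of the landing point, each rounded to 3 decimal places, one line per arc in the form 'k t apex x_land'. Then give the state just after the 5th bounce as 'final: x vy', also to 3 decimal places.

1 3.566 17.635 39.331
2 2.275 6.349 64.429
3 1.365 2.286 79.487
4 0.819 0.823 88.522
5 0.491 0.296 93.943
final: 93.943 1.446

Arc 1: start y=3.960, vy=16.380 → t=3.566, apex=17.635, x_land=39.331, impact vy=-18.601
  bounce: vy ← 0.6·18.601 = 11.161
Arc 2: start y=0.000, vy=11.161 → t=2.275, apex=6.349, x_land=64.429, impact vy=-11.161
  bounce: vy ← 0.6·11.161 = 6.696
Arc 3: start y=0.000, vy=6.696 → t=1.365, apex=2.286, x_land=79.487, impact vy=-6.696
  bounce: vy ← 0.6·6.696 = 4.018
Arc 4: start y=0.000, vy=4.018 → t=0.819, apex=0.823, x_land=88.522, impact vy=-4.018
  bounce: vy ← 0.6·4.018 = 2.411
Arc 5: start y=0.000, vy=2.411 → t=0.491, apex=0.296, x_land=93.943, impact vy=-2.411
  bounce: vy ← 0.6·2.411 = 1.446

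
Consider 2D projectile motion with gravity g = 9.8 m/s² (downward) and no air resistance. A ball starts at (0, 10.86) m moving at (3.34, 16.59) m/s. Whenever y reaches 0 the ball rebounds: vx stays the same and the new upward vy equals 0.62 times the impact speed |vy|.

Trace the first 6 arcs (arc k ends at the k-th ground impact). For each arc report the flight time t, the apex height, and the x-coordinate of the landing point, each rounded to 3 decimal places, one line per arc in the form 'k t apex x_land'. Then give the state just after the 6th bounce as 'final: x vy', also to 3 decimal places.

1 3.947 24.902 13.184
2 2.795 9.572 22.520
3 1.733 3.680 28.309
4 1.075 1.414 31.898
5 0.666 0.544 34.123
6 0.413 0.209 35.503
final: 35.503 1.255

Arc 1: start y=10.860, vy=16.590 → t=3.947, apex=24.902, x_land=13.184, impact vy=-22.093
  bounce: vy ← 0.62·22.093 = 13.697
Arc 2: start y=0.000, vy=13.697 → t=2.795, apex=9.572, x_land=22.520, impact vy=-13.697
  bounce: vy ← 0.62·13.697 = 8.492
Arc 3: start y=0.000, vy=8.492 → t=1.733, apex=3.680, x_land=28.309, impact vy=-8.492
  bounce: vy ← 0.62·8.492 = 5.265
Arc 4: start y=0.000, vy=5.265 → t=1.075, apex=1.414, x_land=31.898, impact vy=-5.265
  bounce: vy ← 0.62·5.265 = 3.264
Arc 5: start y=0.000, vy=3.264 → t=0.666, apex=0.544, x_land=34.123, impact vy=-3.264
  bounce: vy ← 0.62·3.264 = 2.024
Arc 6: start y=0.000, vy=2.024 → t=0.413, apex=0.209, x_land=35.503, impact vy=-2.024
  bounce: vy ← 0.62·2.024 = 1.255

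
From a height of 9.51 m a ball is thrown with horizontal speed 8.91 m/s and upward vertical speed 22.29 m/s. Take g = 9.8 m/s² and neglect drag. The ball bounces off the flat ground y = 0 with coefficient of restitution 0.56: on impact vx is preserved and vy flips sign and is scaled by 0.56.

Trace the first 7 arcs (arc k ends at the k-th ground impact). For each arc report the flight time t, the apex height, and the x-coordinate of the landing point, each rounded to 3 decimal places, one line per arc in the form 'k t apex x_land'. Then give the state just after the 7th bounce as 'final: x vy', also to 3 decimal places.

Arc 1: start y=9.510, vy=22.290 → t=4.942, apex=34.859, x_land=44.031, impact vy=-26.139
  bounce: vy ← 0.56·26.139 = 14.638
Arc 2: start y=0.000, vy=14.638 → t=2.987, apex=10.932, x_land=70.648, impact vy=-14.638
  bounce: vy ← 0.56·14.638 = 8.197
Arc 3: start y=0.000, vy=8.197 → t=1.673, apex=3.428, x_land=85.553, impact vy=-8.197
  bounce: vy ← 0.56·8.197 = 4.590
Arc 4: start y=0.000, vy=4.590 → t=0.937, apex=1.075, x_land=93.900, impact vy=-4.590
  bounce: vy ← 0.56·4.590 = 2.571
Arc 5: start y=0.000, vy=2.571 → t=0.525, apex=0.337, x_land=98.574, impact vy=-2.571
  bounce: vy ← 0.56·2.571 = 1.440
Arc 6: start y=0.000, vy=1.440 → t=0.294, apex=0.106, x_land=101.192, impact vy=-1.440
  bounce: vy ← 0.56·1.440 = 0.806
Arc 7: start y=0.000, vy=0.806 → t=0.165, apex=0.033, x_land=102.658, impact vy=-0.806
  bounce: vy ← 0.56·0.806 = 0.451

1 4.942 34.859 44.031
2 2.987 10.932 70.648
3 1.673 3.428 85.553
4 0.937 1.075 93.900
5 0.525 0.337 98.574
6 0.294 0.106 101.192
7 0.165 0.033 102.658
final: 102.658 0.451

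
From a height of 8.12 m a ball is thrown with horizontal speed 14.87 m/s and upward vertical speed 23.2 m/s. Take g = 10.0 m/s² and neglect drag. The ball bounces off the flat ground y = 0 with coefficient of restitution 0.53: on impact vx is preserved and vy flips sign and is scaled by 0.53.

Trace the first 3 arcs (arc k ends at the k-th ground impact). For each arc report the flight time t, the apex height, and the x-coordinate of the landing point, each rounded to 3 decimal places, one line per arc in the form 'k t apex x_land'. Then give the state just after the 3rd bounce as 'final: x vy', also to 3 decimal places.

Arc 1: start y=8.120, vy=23.200 → t=4.967, apex=35.032, x_land=73.859, impact vy=-26.470
  bounce: vy ← 0.53·26.470 = 14.029
Arc 2: start y=0.000, vy=14.029 → t=2.806, apex=9.840, x_land=115.581, impact vy=-14.029
  bounce: vy ← 0.53·14.029 = 7.435
Arc 3: start y=0.000, vy=7.435 → t=1.487, apex=2.764, x_land=137.693, impact vy=-7.435
  bounce: vy ← 0.53·7.435 = 3.941

1 4.967 35.032 73.859
2 2.806 9.840 115.581
3 1.487 2.764 137.693
final: 137.693 3.941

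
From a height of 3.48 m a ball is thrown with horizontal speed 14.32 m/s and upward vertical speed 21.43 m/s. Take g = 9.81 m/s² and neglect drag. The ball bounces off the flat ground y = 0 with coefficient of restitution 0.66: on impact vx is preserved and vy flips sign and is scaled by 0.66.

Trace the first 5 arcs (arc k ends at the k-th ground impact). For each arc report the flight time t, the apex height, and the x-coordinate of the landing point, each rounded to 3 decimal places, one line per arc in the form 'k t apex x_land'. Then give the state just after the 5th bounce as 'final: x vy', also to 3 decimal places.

Arc 1: start y=3.480, vy=21.430 → t=4.526, apex=26.887, x_land=64.809, impact vy=-22.968
  bounce: vy ← 0.66·22.968 = 15.159
Arc 2: start y=0.000, vy=15.159 → t=3.090, apex=11.712, x_land=109.065, impact vy=-15.159
  bounce: vy ← 0.66·15.159 = 10.005
Arc 3: start y=0.000, vy=10.005 → t=2.040, apex=5.102, x_land=138.273, impact vy=-10.005
  bounce: vy ← 0.66·10.005 = 6.603
Arc 4: start y=0.000, vy=6.603 → t=1.346, apex=2.222, x_land=157.551, impact vy=-6.603
  bounce: vy ← 0.66·6.603 = 4.358
Arc 5: start y=0.000, vy=4.358 → t=0.888, apex=0.968, x_land=170.274, impact vy=-4.358
  bounce: vy ← 0.66·4.358 = 2.876

1 4.526 26.887 64.809
2 3.090 11.712 109.065
3 2.040 5.102 138.273
4 1.346 2.222 157.551
5 0.888 0.968 170.274
final: 170.274 2.876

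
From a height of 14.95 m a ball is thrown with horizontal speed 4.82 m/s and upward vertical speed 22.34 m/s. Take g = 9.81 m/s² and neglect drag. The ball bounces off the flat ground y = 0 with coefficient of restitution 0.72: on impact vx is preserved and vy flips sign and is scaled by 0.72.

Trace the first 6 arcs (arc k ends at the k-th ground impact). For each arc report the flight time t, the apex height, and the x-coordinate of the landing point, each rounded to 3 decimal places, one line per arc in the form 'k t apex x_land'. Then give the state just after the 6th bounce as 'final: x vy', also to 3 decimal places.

Arc 1: start y=14.950, vy=22.340 → t=5.147, apex=40.387, x_land=24.807, impact vy=-28.150
  bounce: vy ← 0.72·28.150 = 20.268
Arc 2: start y=0.000, vy=20.268 → t=4.132, apex=20.937, x_land=44.724, impact vy=-20.268
  bounce: vy ← 0.72·20.268 = 14.593
Arc 3: start y=0.000, vy=14.593 → t=2.975, apex=10.854, x_land=59.064, impact vy=-14.593
  bounce: vy ← 0.72·14.593 = 10.507
Arc 4: start y=0.000, vy=10.507 → t=2.142, apex=5.626, x_land=69.388, impact vy=-10.507
  bounce: vy ← 0.72·10.507 = 7.565
Arc 5: start y=0.000, vy=7.565 → t=1.542, apex=2.917, x_land=76.822, impact vy=-7.565
  bounce: vy ← 0.72·7.565 = 5.447
Arc 6: start y=0.000, vy=5.447 → t=1.110, apex=1.512, x_land=82.174, impact vy=-5.447
  bounce: vy ← 0.72·5.447 = 3.922

1 5.147 40.387 24.807
2 4.132 20.937 44.724
3 2.975 10.854 59.064
4 2.142 5.626 69.388
5 1.542 2.917 76.822
6 1.110 1.512 82.174
final: 82.174 3.922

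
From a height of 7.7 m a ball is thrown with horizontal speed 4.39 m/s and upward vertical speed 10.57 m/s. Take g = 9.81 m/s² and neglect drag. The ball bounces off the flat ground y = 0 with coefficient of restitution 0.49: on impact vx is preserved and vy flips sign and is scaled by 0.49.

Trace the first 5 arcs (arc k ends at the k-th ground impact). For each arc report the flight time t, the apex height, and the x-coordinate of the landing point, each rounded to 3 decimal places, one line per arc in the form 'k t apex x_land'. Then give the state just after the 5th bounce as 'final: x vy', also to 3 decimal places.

Arc 1: start y=7.700, vy=10.570 → t=2.730, apex=13.394, x_land=11.985, impact vy=-16.211
  bounce: vy ← 0.49·16.211 = 7.943
Arc 2: start y=0.000, vy=7.943 → t=1.619, apex=3.216, x_land=19.094, impact vy=-7.943
  bounce: vy ← 0.49·7.943 = 3.892
Arc 3: start y=0.000, vy=3.892 → t=0.794, apex=0.772, x_land=22.578, impact vy=-3.892
  bounce: vy ← 0.49·3.892 = 1.907
Arc 4: start y=0.000, vy=1.907 → t=0.389, apex=0.185, x_land=24.285, impact vy=-1.907
  bounce: vy ← 0.49·1.907 = 0.935
Arc 5: start y=0.000, vy=0.935 → t=0.191, apex=0.045, x_land=25.121, impact vy=-0.935
  bounce: vy ← 0.49·0.935 = 0.458

1 2.730 13.394 11.985
2 1.619 3.216 19.094
3 0.794 0.772 22.578
4 0.389 0.185 24.285
5 0.191 0.045 25.121
final: 25.121 0.458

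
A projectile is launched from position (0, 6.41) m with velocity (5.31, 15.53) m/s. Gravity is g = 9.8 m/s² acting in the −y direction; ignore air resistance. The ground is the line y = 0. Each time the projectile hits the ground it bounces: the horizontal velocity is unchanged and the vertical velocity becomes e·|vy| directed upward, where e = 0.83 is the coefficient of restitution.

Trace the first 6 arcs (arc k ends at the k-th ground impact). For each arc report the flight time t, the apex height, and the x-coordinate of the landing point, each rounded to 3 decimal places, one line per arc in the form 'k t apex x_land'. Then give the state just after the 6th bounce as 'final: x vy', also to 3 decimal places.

Arc 1: start y=6.410, vy=15.530 → t=3.539, apex=18.715, x_land=18.792, impact vy=-19.152
  bounce: vy ← 0.83·19.152 = 15.897
Arc 2: start y=0.000, vy=15.897 → t=3.244, apex=12.893, x_land=36.019, impact vy=-15.897
  bounce: vy ← 0.83·15.897 = 13.194
Arc 3: start y=0.000, vy=13.194 → t=2.693, apex=8.882, x_land=50.317, impact vy=-13.194
  bounce: vy ← 0.83·13.194 = 10.951
Arc 4: start y=0.000, vy=10.951 → t=2.235, apex=6.119, x_land=62.184, impact vy=-10.951
  bounce: vy ← 0.83·10.951 = 9.089
Arc 5: start y=0.000, vy=9.089 → t=1.855, apex=4.215, x_land=72.034, impact vy=-9.089
  bounce: vy ← 0.83·9.089 = 7.544
Arc 6: start y=0.000, vy=7.544 → t=1.540, apex=2.904, x_land=80.210, impact vy=-7.544
  bounce: vy ← 0.83·7.544 = 6.262

1 3.539 18.715 18.792
2 3.244 12.893 36.019
3 2.693 8.882 50.317
4 2.235 6.119 62.184
5 1.855 4.215 72.034
6 1.540 2.904 80.210
final: 80.210 6.262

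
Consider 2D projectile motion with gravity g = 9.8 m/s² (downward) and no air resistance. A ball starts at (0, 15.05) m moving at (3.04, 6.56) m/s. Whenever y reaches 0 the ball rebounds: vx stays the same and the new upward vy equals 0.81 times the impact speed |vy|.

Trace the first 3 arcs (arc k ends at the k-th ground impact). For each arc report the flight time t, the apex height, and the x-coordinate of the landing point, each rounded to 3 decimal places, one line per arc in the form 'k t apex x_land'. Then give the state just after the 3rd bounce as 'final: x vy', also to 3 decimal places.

1 2.545 17.246 7.738
2 3.039 11.315 16.977
3 2.462 7.424 24.461
final: 24.461 9.771

Arc 1: start y=15.050, vy=6.560 → t=2.545, apex=17.246, x_land=7.738, impact vy=-18.385
  bounce: vy ← 0.81·18.385 = 14.892
Arc 2: start y=0.000, vy=14.892 → t=3.039, apex=11.315, x_land=16.977, impact vy=-14.892
  bounce: vy ← 0.81·14.892 = 12.062
Arc 3: start y=0.000, vy=12.062 → t=2.462, apex=7.424, x_land=24.461, impact vy=-12.062
  bounce: vy ← 0.81·12.062 = 9.771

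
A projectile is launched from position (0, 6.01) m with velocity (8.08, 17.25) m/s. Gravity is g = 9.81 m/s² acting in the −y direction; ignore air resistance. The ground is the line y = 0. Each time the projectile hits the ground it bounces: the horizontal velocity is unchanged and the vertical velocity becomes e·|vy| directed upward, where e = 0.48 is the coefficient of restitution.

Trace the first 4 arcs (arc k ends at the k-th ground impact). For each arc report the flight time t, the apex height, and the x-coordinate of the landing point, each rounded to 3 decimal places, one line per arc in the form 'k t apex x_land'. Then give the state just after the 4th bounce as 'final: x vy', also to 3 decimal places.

Arc 1: start y=6.010, vy=17.250 → t=3.836, apex=21.176, x_land=30.997, impact vy=-20.383
  bounce: vy ← 0.48·20.383 = 9.784
Arc 2: start y=0.000, vy=9.784 → t=1.995, apex=4.879, x_land=47.114, impact vy=-9.784
  bounce: vy ← 0.48·9.784 = 4.696
Arc 3: start y=0.000, vy=4.696 → t=0.957, apex=1.124, x_land=54.850, impact vy=-4.696
  bounce: vy ← 0.48·4.696 = 2.254
Arc 4: start y=0.000, vy=2.254 → t=0.460, apex=0.259, x_land=58.563, impact vy=-2.254
  bounce: vy ← 0.48·2.254 = 1.082

1 3.836 21.176 30.997
2 1.995 4.879 47.114
3 0.957 1.124 54.850
4 0.460 0.259 58.563
final: 58.563 1.082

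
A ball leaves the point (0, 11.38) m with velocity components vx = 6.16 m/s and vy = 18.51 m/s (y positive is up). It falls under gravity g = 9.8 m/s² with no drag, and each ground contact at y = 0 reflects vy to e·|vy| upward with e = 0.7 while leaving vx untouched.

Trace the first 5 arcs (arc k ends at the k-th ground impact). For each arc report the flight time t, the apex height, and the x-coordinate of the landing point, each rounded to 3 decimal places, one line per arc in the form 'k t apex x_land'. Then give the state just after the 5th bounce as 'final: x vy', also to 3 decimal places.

Arc 1: start y=11.380, vy=18.510 → t=4.316, apex=28.861, x_land=26.585, impact vy=-23.784
  bounce: vy ← 0.7·23.784 = 16.649
Arc 2: start y=0.000, vy=16.649 → t=3.398, apex=14.142, x_land=47.514, impact vy=-16.649
  bounce: vy ← 0.7·16.649 = 11.654
Arc 3: start y=0.000, vy=11.654 → t=2.378, apex=6.929, x_land=62.165, impact vy=-11.654
  bounce: vy ← 0.7·11.654 = 8.158
Arc 4: start y=0.000, vy=8.158 → t=1.665, apex=3.395, x_land=72.421, impact vy=-8.158
  bounce: vy ← 0.7·8.158 = 5.710
Arc 5: start y=0.000, vy=5.710 → t=1.165, apex=1.664, x_land=79.600, impact vy=-5.710
  bounce: vy ← 0.7·5.710 = 3.997

1 4.316 28.861 26.585
2 3.398 14.142 47.514
3 2.378 6.929 62.165
4 1.665 3.395 72.421
5 1.165 1.664 79.600
final: 79.600 3.997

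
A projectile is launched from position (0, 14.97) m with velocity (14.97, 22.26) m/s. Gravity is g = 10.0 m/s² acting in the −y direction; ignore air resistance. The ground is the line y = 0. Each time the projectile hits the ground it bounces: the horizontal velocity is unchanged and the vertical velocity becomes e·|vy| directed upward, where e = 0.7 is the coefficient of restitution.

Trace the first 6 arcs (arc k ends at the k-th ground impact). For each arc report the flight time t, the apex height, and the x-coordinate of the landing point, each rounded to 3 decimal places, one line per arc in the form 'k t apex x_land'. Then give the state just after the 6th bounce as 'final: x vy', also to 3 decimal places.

Arc 1: start y=14.970, vy=22.260 → t=5.045, apex=39.745, x_land=75.530, impact vy=-28.194
  bounce: vy ← 0.7·28.194 = 19.736
Arc 2: start y=0.000, vy=19.736 → t=3.947, apex=19.475, x_land=134.619, impact vy=-19.736
  bounce: vy ← 0.7·19.736 = 13.815
Arc 3: start y=0.000, vy=13.815 → t=2.763, apex=9.543, x_land=175.981, impact vy=-13.815
  bounce: vy ← 0.7·13.815 = 9.671
Arc 4: start y=0.000, vy=9.671 → t=1.934, apex=4.676, x_land=204.935, impact vy=-9.671
  bounce: vy ← 0.7·9.671 = 6.769
Arc 5: start y=0.000, vy=6.769 → t=1.354, apex=2.291, x_land=225.203, impact vy=-6.769
  bounce: vy ← 0.7·6.769 = 4.739
Arc 6: start y=0.000, vy=4.739 → t=0.948, apex=1.123, x_land=239.390, impact vy=-4.739
  bounce: vy ← 0.7·4.739 = 3.317

1 5.045 39.745 75.530
2 3.947 19.475 134.619
3 2.763 9.543 175.981
4 1.934 4.676 204.935
5 1.354 2.291 225.203
6 0.948 1.123 239.390
final: 239.390 3.317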